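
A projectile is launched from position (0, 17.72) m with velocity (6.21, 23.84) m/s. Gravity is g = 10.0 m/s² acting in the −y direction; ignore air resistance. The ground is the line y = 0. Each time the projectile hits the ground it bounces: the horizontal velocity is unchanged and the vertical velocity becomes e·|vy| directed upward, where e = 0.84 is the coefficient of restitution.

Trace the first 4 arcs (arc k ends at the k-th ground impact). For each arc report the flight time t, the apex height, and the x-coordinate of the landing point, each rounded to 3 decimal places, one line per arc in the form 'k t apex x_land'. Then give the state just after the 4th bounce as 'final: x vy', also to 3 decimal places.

Arc 1: start y=17.720, vy=23.840 → t=5.422, apex=46.137, x_land=33.669, impact vy=-30.377
  bounce: vy ← 0.84·30.377 = 25.516
Arc 2: start y=0.000, vy=25.516 → t=5.103, apex=32.554, x_land=65.360, impact vy=-25.516
  bounce: vy ← 0.84·25.516 = 21.434
Arc 3: start y=0.000, vy=21.434 → t=4.287, apex=22.970, x_land=91.981, impact vy=-21.434
  bounce: vy ← 0.84·21.434 = 18.004
Arc 4: start y=0.000, vy=18.004 → t=3.601, apex=16.208, x_land=114.342, impact vy=-18.004
  bounce: vy ← 0.84·18.004 = 15.124

1 5.422 46.137 33.669
2 5.103 32.554 65.360
3 4.287 22.970 91.981
4 3.601 16.208 114.342
final: 114.342 15.124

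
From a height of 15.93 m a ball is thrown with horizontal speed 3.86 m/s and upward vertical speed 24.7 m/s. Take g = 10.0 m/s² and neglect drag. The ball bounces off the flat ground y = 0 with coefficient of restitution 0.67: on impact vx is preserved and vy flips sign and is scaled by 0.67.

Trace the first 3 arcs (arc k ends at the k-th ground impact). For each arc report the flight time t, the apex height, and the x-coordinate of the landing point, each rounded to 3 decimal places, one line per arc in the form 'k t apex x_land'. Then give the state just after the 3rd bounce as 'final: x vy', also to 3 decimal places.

Arc 1: start y=15.930, vy=24.700 → t=5.517, apex=46.434, x_land=21.297, impact vy=-30.474
  bounce: vy ← 0.67·30.474 = 20.418
Arc 2: start y=0.000, vy=20.418 → t=4.084, apex=20.844, x_land=37.060, impact vy=-20.418
  bounce: vy ← 0.67·20.418 = 13.680
Arc 3: start y=0.000, vy=13.680 → t=2.736, apex=9.357, x_land=47.621, impact vy=-13.680
  bounce: vy ← 0.67·13.680 = 9.166

1 5.517 46.434 21.297
2 4.084 20.844 37.060
3 2.736 9.357 47.621
final: 47.621 9.166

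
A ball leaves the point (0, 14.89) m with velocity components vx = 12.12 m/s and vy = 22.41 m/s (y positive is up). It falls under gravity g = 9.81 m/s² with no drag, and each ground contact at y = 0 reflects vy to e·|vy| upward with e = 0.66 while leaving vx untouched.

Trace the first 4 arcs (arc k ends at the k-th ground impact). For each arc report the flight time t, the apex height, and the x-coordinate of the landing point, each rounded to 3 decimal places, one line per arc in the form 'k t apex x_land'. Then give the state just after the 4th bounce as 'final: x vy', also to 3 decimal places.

1 5.157 40.487 62.508
2 3.792 17.636 108.471
3 2.503 7.682 138.807
4 1.652 3.346 158.829
final: 158.829 5.348

Arc 1: start y=14.890, vy=22.410 → t=5.157, apex=40.487, x_land=62.508, impact vy=-28.184
  bounce: vy ← 0.66·28.184 = 18.602
Arc 2: start y=0.000, vy=18.602 → t=3.792, apex=17.636, x_land=108.471, impact vy=-18.602
  bounce: vy ← 0.66·18.602 = 12.277
Arc 3: start y=0.000, vy=12.277 → t=2.503, apex=7.682, x_land=138.807, impact vy=-12.277
  bounce: vy ← 0.66·12.277 = 8.103
Arc 4: start y=0.000, vy=8.103 → t=1.652, apex=3.346, x_land=158.829, impact vy=-8.103
  bounce: vy ← 0.66·8.103 = 5.348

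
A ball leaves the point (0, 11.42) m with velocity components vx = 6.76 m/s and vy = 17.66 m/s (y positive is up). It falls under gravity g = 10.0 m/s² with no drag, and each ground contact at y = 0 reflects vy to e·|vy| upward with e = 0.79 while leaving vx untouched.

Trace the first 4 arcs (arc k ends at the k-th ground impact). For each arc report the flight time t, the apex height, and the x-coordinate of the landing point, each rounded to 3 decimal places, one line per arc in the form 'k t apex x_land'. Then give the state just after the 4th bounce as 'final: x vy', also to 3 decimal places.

Arc 1: start y=11.420, vy=17.660 → t=4.090, apex=27.014, x_land=27.651, impact vy=-23.244
  bounce: vy ← 0.79·23.244 = 18.363
Arc 2: start y=0.000, vy=18.363 → t=3.673, apex=16.859, x_land=52.477, impact vy=-18.363
  bounce: vy ← 0.79·18.363 = 14.506
Arc 3: start y=0.000, vy=14.506 → t=2.901, apex=10.522, x_land=72.090, impact vy=-14.506
  bounce: vy ← 0.79·14.506 = 11.460
Arc 4: start y=0.000, vy=11.460 → t=2.292, apex=6.567, x_land=87.584, impact vy=-11.460
  bounce: vy ← 0.79·11.460 = 9.053

1 4.090 27.014 27.651
2 3.673 16.859 52.477
3 2.901 10.522 72.090
4 2.292 6.567 87.584
final: 87.584 9.053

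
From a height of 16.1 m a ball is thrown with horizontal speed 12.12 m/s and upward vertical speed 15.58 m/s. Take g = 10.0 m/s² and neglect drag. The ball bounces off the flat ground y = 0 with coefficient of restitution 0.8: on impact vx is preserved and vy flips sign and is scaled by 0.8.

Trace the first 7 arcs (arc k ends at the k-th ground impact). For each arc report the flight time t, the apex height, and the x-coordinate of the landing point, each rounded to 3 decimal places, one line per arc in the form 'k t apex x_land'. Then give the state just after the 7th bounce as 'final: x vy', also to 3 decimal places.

1 3.934 28.237 47.685
2 3.802 18.072 93.769
3 3.042 11.566 130.635
4 2.433 7.402 160.129
5 1.947 4.737 183.724
6 1.557 3.032 202.599
7 1.246 1.940 217.700
final: 217.700 4.984

Arc 1: start y=16.100, vy=15.580 → t=3.934, apex=28.237, x_land=47.685, impact vy=-23.764
  bounce: vy ← 0.8·23.764 = 19.011
Arc 2: start y=0.000, vy=19.011 → t=3.802, apex=18.072, x_land=93.769, impact vy=-19.011
  bounce: vy ← 0.8·19.011 = 15.209
Arc 3: start y=0.000, vy=15.209 → t=3.042, apex=11.566, x_land=130.635, impact vy=-15.209
  bounce: vy ← 0.8·15.209 = 12.167
Arc 4: start y=0.000, vy=12.167 → t=2.433, apex=7.402, x_land=160.129, impact vy=-12.167
  bounce: vy ← 0.8·12.167 = 9.734
Arc 5: start y=0.000, vy=9.734 → t=1.947, apex=4.737, x_land=183.724, impact vy=-9.734
  bounce: vy ← 0.8·9.734 = 7.787
Arc 6: start y=0.000, vy=7.787 → t=1.557, apex=3.032, x_land=202.599, impact vy=-7.787
  bounce: vy ← 0.8·7.787 = 6.230
Arc 7: start y=0.000, vy=6.230 → t=1.246, apex=1.940, x_land=217.700, impact vy=-6.230
  bounce: vy ← 0.8·6.230 = 4.984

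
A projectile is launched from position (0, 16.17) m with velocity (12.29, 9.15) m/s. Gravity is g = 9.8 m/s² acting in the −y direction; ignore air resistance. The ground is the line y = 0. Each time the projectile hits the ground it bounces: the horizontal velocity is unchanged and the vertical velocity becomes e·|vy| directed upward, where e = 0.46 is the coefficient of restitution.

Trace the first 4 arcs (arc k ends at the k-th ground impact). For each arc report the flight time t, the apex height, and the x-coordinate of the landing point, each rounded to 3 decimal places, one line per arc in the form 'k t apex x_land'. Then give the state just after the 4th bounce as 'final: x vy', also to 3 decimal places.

Arc 1: start y=16.170, vy=9.150 → t=2.976, apex=20.442, x_land=36.577, impact vy=-20.016
  bounce: vy ← 0.46·20.016 = 9.208
Arc 2: start y=0.000, vy=9.208 → t=1.879, apex=4.325, x_land=59.671, impact vy=-9.208
  bounce: vy ← 0.46·9.208 = 4.235
Arc 3: start y=0.000, vy=4.235 → t=0.864, apex=0.915, x_land=70.294, impact vy=-4.235
  bounce: vy ← 0.46·4.235 = 1.948
Arc 4: start y=0.000, vy=1.948 → t=0.398, apex=0.194, x_land=75.181, impact vy=-1.948
  bounce: vy ← 0.46·1.948 = 0.896

1 2.976 20.442 36.577
2 1.879 4.325 59.671
3 0.864 0.915 70.294
4 0.398 0.194 75.181
final: 75.181 0.896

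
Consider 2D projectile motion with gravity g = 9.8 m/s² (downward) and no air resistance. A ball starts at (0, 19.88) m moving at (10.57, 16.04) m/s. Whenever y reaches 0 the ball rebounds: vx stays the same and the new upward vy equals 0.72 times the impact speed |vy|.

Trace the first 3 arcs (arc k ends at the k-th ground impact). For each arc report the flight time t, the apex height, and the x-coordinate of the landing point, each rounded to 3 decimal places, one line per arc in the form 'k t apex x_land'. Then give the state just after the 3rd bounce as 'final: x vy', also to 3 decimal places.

1 4.232 33.007 44.734
2 3.737 17.111 84.237
3 2.691 8.870 112.680
final: 112.680 9.493

Arc 1: start y=19.880, vy=16.040 → t=4.232, apex=33.007, x_land=44.734, impact vy=-25.435
  bounce: vy ← 0.72·25.435 = 18.313
Arc 2: start y=0.000, vy=18.313 → t=3.737, apex=17.111, x_land=84.237, impact vy=-18.313
  bounce: vy ← 0.72·18.313 = 13.185
Arc 3: start y=0.000, vy=13.185 → t=2.691, apex=8.870, x_land=112.680, impact vy=-13.185
  bounce: vy ← 0.72·13.185 = 9.493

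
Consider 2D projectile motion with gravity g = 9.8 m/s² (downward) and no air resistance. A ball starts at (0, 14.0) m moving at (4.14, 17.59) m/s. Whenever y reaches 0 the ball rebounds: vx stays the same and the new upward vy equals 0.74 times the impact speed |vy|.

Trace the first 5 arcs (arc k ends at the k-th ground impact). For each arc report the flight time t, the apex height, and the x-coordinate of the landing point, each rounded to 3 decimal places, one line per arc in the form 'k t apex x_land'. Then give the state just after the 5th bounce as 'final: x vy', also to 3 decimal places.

Arc 1: start y=14.000, vy=17.590 → t=4.260, apex=29.786, x_land=17.638, impact vy=-24.162
  bounce: vy ← 0.74·24.162 = 17.880
Arc 2: start y=0.000, vy=17.880 → t=3.649, apex=16.311, x_land=32.745, impact vy=-17.880
  bounce: vy ← 0.74·17.880 = 13.231
Arc 3: start y=0.000, vy=13.231 → t=2.700, apex=8.932, x_land=43.924, impact vy=-13.231
  bounce: vy ← 0.74·13.231 = 9.791
Arc 4: start y=0.000, vy=9.791 → t=1.998, apex=4.891, x_land=52.196, impact vy=-9.791
  bounce: vy ← 0.74·9.791 = 7.245
Arc 5: start y=0.000, vy=7.245 → t=1.479, apex=2.678, x_land=58.318, impact vy=-7.245
  bounce: vy ← 0.74·7.245 = 5.362

1 4.260 29.786 17.638
2 3.649 16.311 32.745
3 2.700 8.932 43.924
4 1.998 4.891 52.196
5 1.479 2.678 58.318
final: 58.318 5.362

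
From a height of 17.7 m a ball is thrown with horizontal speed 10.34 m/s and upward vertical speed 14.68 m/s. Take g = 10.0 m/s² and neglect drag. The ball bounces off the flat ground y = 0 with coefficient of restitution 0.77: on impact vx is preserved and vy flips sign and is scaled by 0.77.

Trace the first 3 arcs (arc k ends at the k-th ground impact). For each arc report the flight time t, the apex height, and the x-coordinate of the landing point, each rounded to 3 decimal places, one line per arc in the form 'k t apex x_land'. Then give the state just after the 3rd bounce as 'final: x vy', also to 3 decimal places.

1 3.854 28.475 39.855
2 3.675 16.883 77.855
3 2.830 10.010 107.116
final: 107.116 10.895

Arc 1: start y=17.700, vy=14.680 → t=3.854, apex=28.475, x_land=39.855, impact vy=-23.864
  bounce: vy ← 0.77·23.864 = 18.375
Arc 2: start y=0.000, vy=18.375 → t=3.675, apex=16.883, x_land=77.855, impact vy=-18.375
  bounce: vy ← 0.77·18.375 = 14.149
Arc 3: start y=0.000, vy=14.149 → t=2.830, apex=10.010, x_land=107.116, impact vy=-14.149
  bounce: vy ← 0.77·14.149 = 10.895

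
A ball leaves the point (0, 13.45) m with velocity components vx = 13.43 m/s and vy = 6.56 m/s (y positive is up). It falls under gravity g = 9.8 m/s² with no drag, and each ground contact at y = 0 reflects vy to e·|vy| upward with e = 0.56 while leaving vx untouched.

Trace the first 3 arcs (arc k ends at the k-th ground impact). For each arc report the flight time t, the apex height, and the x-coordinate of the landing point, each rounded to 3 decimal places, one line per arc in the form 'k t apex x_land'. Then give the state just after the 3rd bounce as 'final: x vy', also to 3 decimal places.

1 2.456 15.646 32.988
2 2.001 4.906 59.866
3 1.121 1.539 74.917
final: 74.917 3.075

Arc 1: start y=13.450, vy=6.560 → t=2.456, apex=15.646, x_land=32.988, impact vy=-17.512
  bounce: vy ← 0.56·17.512 = 9.806
Arc 2: start y=0.000, vy=9.806 → t=2.001, apex=4.906, x_land=59.866, impact vy=-9.806
  bounce: vy ← 0.56·9.806 = 5.492
Arc 3: start y=0.000, vy=5.492 → t=1.121, apex=1.539, x_land=74.917, impact vy=-5.492
  bounce: vy ← 0.56·5.492 = 3.075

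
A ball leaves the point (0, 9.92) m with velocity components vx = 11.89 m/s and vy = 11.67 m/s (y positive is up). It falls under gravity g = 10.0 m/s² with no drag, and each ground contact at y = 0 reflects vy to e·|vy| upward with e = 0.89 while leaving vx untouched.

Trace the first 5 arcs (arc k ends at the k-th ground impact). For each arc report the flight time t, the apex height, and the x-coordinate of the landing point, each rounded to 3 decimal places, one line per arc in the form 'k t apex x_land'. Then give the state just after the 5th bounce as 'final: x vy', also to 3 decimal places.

Arc 1: start y=9.920, vy=11.670 → t=2.996, apex=16.729, x_land=35.625, impact vy=-18.292
  bounce: vy ← 0.89·18.292 = 16.280
Arc 2: start y=0.000, vy=16.280 → t=3.256, apex=13.251, x_land=74.338, impact vy=-16.280
  bounce: vy ← 0.89·16.280 = 14.489
Arc 3: start y=0.000, vy=14.489 → t=2.898, apex=10.496, x_land=108.792, impact vy=-14.489
  bounce: vy ← 0.89·14.489 = 12.895
Arc 4: start y=0.000, vy=12.895 → t=2.579, apex=8.314, x_land=139.457, impact vy=-12.895
  bounce: vy ← 0.89·12.895 = 11.477
Arc 5: start y=0.000, vy=11.477 → t=2.295, apex=6.586, x_land=166.748, impact vy=-11.477
  bounce: vy ← 0.89·11.477 = 10.214

1 2.996 16.729 35.625
2 3.256 13.251 74.338
3 2.898 10.496 108.792
4 2.579 8.314 139.457
5 2.295 6.586 166.748
final: 166.748 10.214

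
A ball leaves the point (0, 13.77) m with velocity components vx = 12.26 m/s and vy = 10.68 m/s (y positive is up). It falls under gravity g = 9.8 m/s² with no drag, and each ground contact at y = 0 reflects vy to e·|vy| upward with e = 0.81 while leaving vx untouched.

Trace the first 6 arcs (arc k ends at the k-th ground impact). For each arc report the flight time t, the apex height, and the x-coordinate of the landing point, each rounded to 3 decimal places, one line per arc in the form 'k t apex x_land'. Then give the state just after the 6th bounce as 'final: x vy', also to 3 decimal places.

Arc 1: start y=13.770, vy=10.680 → t=3.089, apex=19.590, x_land=37.874, impact vy=-19.595
  bounce: vy ← 0.81·19.595 = 15.872
Arc 2: start y=0.000, vy=15.872 → t=3.239, apex=12.853, x_land=77.586, impact vy=-15.872
  bounce: vy ← 0.81·15.872 = 12.856
Arc 3: start y=0.000, vy=12.856 → t=2.624, apex=8.433, x_land=109.753, impact vy=-12.856
  bounce: vy ← 0.81·12.856 = 10.413
Arc 4: start y=0.000, vy=10.413 → t=2.125, apex=5.533, x_land=135.808, impact vy=-10.413
  bounce: vy ← 0.81·10.413 = 8.435
Arc 5: start y=0.000, vy=8.435 → t=1.721, apex=3.630, x_land=156.912, impact vy=-8.435
  bounce: vy ← 0.81·8.435 = 6.832
Arc 6: start y=0.000, vy=6.832 → t=1.394, apex=2.382, x_land=174.007, impact vy=-6.832
  bounce: vy ← 0.81·6.832 = 5.534

1 3.089 19.590 37.874
2 3.239 12.853 77.586
3 2.624 8.433 109.753
4 2.125 5.533 135.808
5 1.721 3.630 156.912
6 1.394 2.382 174.007
final: 174.007 5.534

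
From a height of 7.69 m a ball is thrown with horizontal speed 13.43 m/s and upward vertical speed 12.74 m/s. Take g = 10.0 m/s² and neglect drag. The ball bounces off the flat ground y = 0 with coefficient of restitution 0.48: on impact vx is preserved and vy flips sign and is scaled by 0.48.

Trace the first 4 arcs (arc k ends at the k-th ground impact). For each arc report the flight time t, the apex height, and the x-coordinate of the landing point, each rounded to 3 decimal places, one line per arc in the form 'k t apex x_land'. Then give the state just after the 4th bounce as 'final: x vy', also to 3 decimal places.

1 3.052 15.805 40.988
2 1.707 3.642 63.910
3 0.819 0.839 74.913
4 0.393 0.193 80.194
final: 80.194 0.944

Arc 1: start y=7.690, vy=12.740 → t=3.052, apex=15.805, x_land=40.988, impact vy=-17.779
  bounce: vy ← 0.48·17.779 = 8.534
Arc 2: start y=0.000, vy=8.534 → t=1.707, apex=3.642, x_land=63.910, impact vy=-8.534
  bounce: vy ← 0.48·8.534 = 4.096
Arc 3: start y=0.000, vy=4.096 → t=0.819, apex=0.839, x_land=74.913, impact vy=-4.096
  bounce: vy ← 0.48·4.096 = 1.966
Arc 4: start y=0.000, vy=1.966 → t=0.393, apex=0.193, x_land=80.194, impact vy=-1.966
  bounce: vy ← 0.48·1.966 = 0.944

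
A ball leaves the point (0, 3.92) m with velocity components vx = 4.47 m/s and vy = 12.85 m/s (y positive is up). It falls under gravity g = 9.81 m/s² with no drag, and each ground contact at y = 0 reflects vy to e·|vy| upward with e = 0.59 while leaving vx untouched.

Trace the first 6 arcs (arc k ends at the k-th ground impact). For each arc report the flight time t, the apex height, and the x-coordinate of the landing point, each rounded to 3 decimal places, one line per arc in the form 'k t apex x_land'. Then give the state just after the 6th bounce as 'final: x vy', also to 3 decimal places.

Arc 1: start y=3.920, vy=12.850 → t=2.896, apex=12.336, x_land=12.944, impact vy=-15.557
  bounce: vy ← 0.59·15.557 = 9.179
Arc 2: start y=0.000, vy=9.179 → t=1.871, apex=4.294, x_land=21.309, impact vy=-9.179
  bounce: vy ← 0.59·9.179 = 5.416
Arc 3: start y=0.000, vy=5.416 → t=1.104, apex=1.495, x_land=26.244, impact vy=-5.416
  bounce: vy ← 0.59·5.416 = 3.195
Arc 4: start y=0.000, vy=3.195 → t=0.651, apex=0.520, x_land=29.156, impact vy=-3.195
  bounce: vy ← 0.59·3.195 = 1.885
Arc 5: start y=0.000, vy=1.885 → t=0.384, apex=0.181, x_land=30.874, impact vy=-1.885
  bounce: vy ← 0.59·1.885 = 1.112
Arc 6: start y=0.000, vy=1.112 → t=0.227, apex=0.063, x_land=31.888, impact vy=-1.112
  bounce: vy ← 0.59·1.112 = 0.656

1 2.896 12.336 12.944
2 1.871 4.294 21.309
3 1.104 1.495 26.244
4 0.651 0.520 29.156
5 0.384 0.181 30.874
6 0.227 0.063 31.888
final: 31.888 0.656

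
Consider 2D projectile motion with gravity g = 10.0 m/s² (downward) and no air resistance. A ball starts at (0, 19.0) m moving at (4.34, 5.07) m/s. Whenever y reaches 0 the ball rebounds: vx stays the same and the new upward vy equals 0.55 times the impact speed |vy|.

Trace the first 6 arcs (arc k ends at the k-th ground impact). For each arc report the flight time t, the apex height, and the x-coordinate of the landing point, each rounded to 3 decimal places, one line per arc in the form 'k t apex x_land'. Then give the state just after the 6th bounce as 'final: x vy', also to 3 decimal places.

Arc 1: start y=19.000, vy=5.070 → t=2.521, apex=20.285, x_land=10.942, impact vy=-20.142
  bounce: vy ← 0.55·20.142 = 11.078
Arc 2: start y=0.000, vy=11.078 → t=2.216, apex=6.136, x_land=20.558, impact vy=-11.078
  bounce: vy ← 0.55·11.078 = 6.093
Arc 3: start y=0.000, vy=6.093 → t=1.219, apex=1.856, x_land=25.847, impact vy=-6.093
  bounce: vy ← 0.55·6.093 = 3.351
Arc 4: start y=0.000, vy=3.351 → t=0.670, apex=0.562, x_land=28.755, impact vy=-3.351
  bounce: vy ← 0.55·3.351 = 1.843
Arc 5: start y=0.000, vy=1.843 → t=0.369, apex=0.170, x_land=30.355, impact vy=-1.843
  bounce: vy ← 0.55·1.843 = 1.014
Arc 6: start y=0.000, vy=1.014 → t=0.203, apex=0.051, x_land=31.235, impact vy=-1.014
  bounce: vy ← 0.55·1.014 = 0.558

1 2.521 20.285 10.942
2 2.216 6.136 20.558
3 1.219 1.856 25.847
4 0.670 0.562 28.755
5 0.369 0.170 30.355
6 0.203 0.051 31.235
final: 31.235 0.558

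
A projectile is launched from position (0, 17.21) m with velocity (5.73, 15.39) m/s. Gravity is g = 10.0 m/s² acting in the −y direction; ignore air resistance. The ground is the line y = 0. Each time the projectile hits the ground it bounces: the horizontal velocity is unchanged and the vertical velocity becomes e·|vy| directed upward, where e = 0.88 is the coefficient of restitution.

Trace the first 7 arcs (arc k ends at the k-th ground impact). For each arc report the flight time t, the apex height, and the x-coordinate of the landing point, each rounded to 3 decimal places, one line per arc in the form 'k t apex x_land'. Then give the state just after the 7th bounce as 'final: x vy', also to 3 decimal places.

1 3.950 29.053 22.631
2 4.242 22.498 46.940
3 3.733 17.423 68.332
4 3.285 13.492 87.158
5 2.891 10.448 103.724
6 2.544 8.091 118.302
7 2.239 6.266 131.131
final: 131.131 9.851

Arc 1: start y=17.210, vy=15.390 → t=3.950, apex=29.053, x_land=22.631, impact vy=-24.105
  bounce: vy ← 0.88·24.105 = 21.212
Arc 2: start y=0.000, vy=21.212 → t=4.242, apex=22.498, x_land=46.940, impact vy=-21.212
  bounce: vy ← 0.88·21.212 = 18.667
Arc 3: start y=0.000, vy=18.667 → t=3.733, apex=17.423, x_land=68.332, impact vy=-18.667
  bounce: vy ← 0.88·18.667 = 16.427
Arc 4: start y=0.000, vy=16.427 → t=3.285, apex=13.492, x_land=87.158, impact vy=-16.427
  bounce: vy ← 0.88·16.427 = 14.456
Arc 5: start y=0.000, vy=14.456 → t=2.891, apex=10.448, x_land=103.724, impact vy=-14.456
  bounce: vy ← 0.88·14.456 = 12.721
Arc 6: start y=0.000, vy=12.721 → t=2.544, apex=8.091, x_land=118.302, impact vy=-12.721
  bounce: vy ← 0.88·12.721 = 11.194
Arc 7: start y=0.000, vy=11.194 → t=2.239, apex=6.266, x_land=131.131, impact vy=-11.194
  bounce: vy ← 0.88·11.194 = 9.851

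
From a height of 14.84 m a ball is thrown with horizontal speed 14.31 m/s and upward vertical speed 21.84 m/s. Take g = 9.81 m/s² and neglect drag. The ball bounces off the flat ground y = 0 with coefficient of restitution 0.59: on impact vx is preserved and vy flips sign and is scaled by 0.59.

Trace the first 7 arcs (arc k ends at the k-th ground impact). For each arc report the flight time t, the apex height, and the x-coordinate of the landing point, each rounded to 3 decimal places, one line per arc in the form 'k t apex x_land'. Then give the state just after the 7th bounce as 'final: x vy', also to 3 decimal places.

Arc 1: start y=14.840, vy=21.840 → t=5.052, apex=39.151, x_land=72.287, impact vy=-27.715
  bounce: vy ← 0.59·27.715 = 16.352
Arc 2: start y=0.000, vy=16.352 → t=3.334, apex=13.629, x_land=119.993, impact vy=-16.352
  bounce: vy ← 0.59·16.352 = 9.648
Arc 3: start y=0.000, vy=9.648 → t=1.967, apex=4.744, x_land=148.140, impact vy=-9.648
  bounce: vy ← 0.59·9.648 = 5.692
Arc 4: start y=0.000, vy=5.692 → t=1.160, apex=1.651, x_land=164.747, impact vy=-5.692
  bounce: vy ← 0.59·5.692 = 3.358
Arc 5: start y=0.000, vy=3.358 → t=0.685, apex=0.575, x_land=174.545, impact vy=-3.358
  bounce: vy ← 0.59·3.358 = 1.981
Arc 6: start y=0.000, vy=1.981 → t=0.404, apex=0.200, x_land=180.325, impact vy=-1.981
  bounce: vy ← 0.59·1.981 = 1.169
Arc 7: start y=0.000, vy=1.169 → t=0.238, apex=0.070, x_land=183.736, impact vy=-1.169
  bounce: vy ← 0.59·1.169 = 0.690

1 5.052 39.151 72.287
2 3.334 13.629 119.993
3 1.967 4.744 148.140
4 1.160 1.651 164.747
5 0.685 0.575 174.545
6 0.404 0.200 180.325
7 0.238 0.070 183.736
final: 183.736 0.690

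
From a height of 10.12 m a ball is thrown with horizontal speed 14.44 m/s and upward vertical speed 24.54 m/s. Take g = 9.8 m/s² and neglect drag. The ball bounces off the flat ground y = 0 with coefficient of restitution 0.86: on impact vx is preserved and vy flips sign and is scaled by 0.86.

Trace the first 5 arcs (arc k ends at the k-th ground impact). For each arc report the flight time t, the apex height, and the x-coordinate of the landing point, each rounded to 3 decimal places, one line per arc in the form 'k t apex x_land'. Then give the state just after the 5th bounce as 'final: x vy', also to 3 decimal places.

1 5.391 40.845 77.850
2 4.966 30.209 149.558
3 4.271 22.343 211.226
4 3.673 16.525 264.262
5 3.159 12.222 309.872
final: 309.872 13.310

Arc 1: start y=10.120, vy=24.540 → t=5.391, apex=40.845, x_land=77.850, impact vy=-28.294
  bounce: vy ← 0.86·28.294 = 24.333
Arc 2: start y=0.000, vy=24.333 → t=4.966, apex=30.209, x_land=149.558, impact vy=-24.333
  bounce: vy ← 0.86·24.333 = 20.926
Arc 3: start y=0.000, vy=20.926 → t=4.271, apex=22.343, x_land=211.226, impact vy=-20.926
  bounce: vy ← 0.86·20.926 = 17.997
Arc 4: start y=0.000, vy=17.997 → t=3.673, apex=16.525, x_land=264.262, impact vy=-17.997
  bounce: vy ← 0.86·17.997 = 15.477
Arc 5: start y=0.000, vy=15.477 → t=3.159, apex=12.222, x_land=309.872, impact vy=-15.477
  bounce: vy ← 0.86·15.477 = 13.310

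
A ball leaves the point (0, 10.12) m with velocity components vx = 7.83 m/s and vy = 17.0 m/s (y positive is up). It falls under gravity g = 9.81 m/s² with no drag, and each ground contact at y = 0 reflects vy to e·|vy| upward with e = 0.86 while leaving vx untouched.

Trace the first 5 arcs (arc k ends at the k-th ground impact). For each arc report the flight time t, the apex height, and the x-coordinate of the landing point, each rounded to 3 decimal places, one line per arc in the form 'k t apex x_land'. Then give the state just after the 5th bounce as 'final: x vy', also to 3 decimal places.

Arc 1: start y=10.120, vy=17.000 → t=3.984, apex=24.850, x_land=31.193, impact vy=-22.081
  bounce: vy ← 0.86·22.081 = 18.989
Arc 2: start y=0.000, vy=18.989 → t=3.871, apex=18.379, x_land=61.506, impact vy=-18.989
  bounce: vy ← 0.86·18.989 = 16.331
Arc 3: start y=0.000, vy=16.331 → t=3.329, apex=13.593, x_land=87.575, impact vy=-16.331
  bounce: vy ← 0.86·16.331 = 14.045
Arc 4: start y=0.000, vy=14.045 → t=2.863, apex=10.053, x_land=109.995, impact vy=-14.045
  bounce: vy ← 0.86·14.045 = 12.078
Arc 5: start y=0.000, vy=12.078 → t=2.462, apex=7.436, x_land=129.276, impact vy=-12.078
  bounce: vy ← 0.86·12.078 = 10.387

1 3.984 24.850 31.193
2 3.871 18.379 61.506
3 3.329 13.593 87.575
4 2.863 10.053 109.995
5 2.462 7.436 129.276
final: 129.276 10.387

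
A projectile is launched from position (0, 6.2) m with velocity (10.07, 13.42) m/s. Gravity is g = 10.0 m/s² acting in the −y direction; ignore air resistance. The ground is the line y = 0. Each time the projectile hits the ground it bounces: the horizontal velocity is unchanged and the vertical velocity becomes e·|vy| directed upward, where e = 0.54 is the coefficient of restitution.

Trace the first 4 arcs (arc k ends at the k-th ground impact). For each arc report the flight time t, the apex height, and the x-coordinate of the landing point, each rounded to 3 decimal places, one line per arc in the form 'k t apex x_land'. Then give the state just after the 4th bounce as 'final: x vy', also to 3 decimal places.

1 3.086 15.205 31.074
2 1.883 4.434 50.040
3 1.017 1.293 60.281
4 0.549 0.377 65.811
final: 65.811 1.483

Arc 1: start y=6.200, vy=13.420 → t=3.086, apex=15.205, x_land=31.074, impact vy=-17.438
  bounce: vy ← 0.54·17.438 = 9.417
Arc 2: start y=0.000, vy=9.417 → t=1.883, apex=4.434, x_land=50.040, impact vy=-9.417
  bounce: vy ← 0.54·9.417 = 5.085
Arc 3: start y=0.000, vy=5.085 → t=1.017, apex=1.293, x_land=60.281, impact vy=-5.085
  bounce: vy ← 0.54·5.085 = 2.746
Arc 4: start y=0.000, vy=2.746 → t=0.549, apex=0.377, x_land=65.811, impact vy=-2.746
  bounce: vy ← 0.54·2.746 = 1.483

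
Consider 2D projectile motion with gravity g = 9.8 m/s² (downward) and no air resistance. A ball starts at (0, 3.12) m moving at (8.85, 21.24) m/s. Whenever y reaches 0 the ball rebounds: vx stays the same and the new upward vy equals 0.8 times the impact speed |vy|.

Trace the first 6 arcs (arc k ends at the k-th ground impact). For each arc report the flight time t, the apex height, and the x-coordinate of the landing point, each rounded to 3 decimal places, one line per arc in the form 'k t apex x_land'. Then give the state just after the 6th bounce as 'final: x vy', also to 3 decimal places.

1 4.477 26.137 39.621
2 3.695 16.728 72.324
3 2.956 10.706 98.487
4 2.365 6.852 119.417
5 1.892 4.385 136.162
6 1.514 2.806 149.557
final: 149.557 5.933

Arc 1: start y=3.120, vy=21.240 → t=4.477, apex=26.137, x_land=39.621, impact vy=-22.634
  bounce: vy ← 0.8·22.634 = 18.107
Arc 2: start y=0.000, vy=18.107 → t=3.695, apex=16.728, x_land=72.324, impact vy=-18.107
  bounce: vy ← 0.8·18.107 = 14.486
Arc 3: start y=0.000, vy=14.486 → t=2.956, apex=10.706, x_land=98.487, impact vy=-14.486
  bounce: vy ← 0.8·14.486 = 11.589
Arc 4: start y=0.000, vy=11.589 → t=2.365, apex=6.852, x_land=119.417, impact vy=-11.589
  bounce: vy ← 0.8·11.589 = 9.271
Arc 5: start y=0.000, vy=9.271 → t=1.892, apex=4.385, x_land=136.162, impact vy=-9.271
  bounce: vy ← 0.8·9.271 = 7.417
Arc 6: start y=0.000, vy=7.417 → t=1.514, apex=2.806, x_land=149.557, impact vy=-7.417
  bounce: vy ← 0.8·7.417 = 5.933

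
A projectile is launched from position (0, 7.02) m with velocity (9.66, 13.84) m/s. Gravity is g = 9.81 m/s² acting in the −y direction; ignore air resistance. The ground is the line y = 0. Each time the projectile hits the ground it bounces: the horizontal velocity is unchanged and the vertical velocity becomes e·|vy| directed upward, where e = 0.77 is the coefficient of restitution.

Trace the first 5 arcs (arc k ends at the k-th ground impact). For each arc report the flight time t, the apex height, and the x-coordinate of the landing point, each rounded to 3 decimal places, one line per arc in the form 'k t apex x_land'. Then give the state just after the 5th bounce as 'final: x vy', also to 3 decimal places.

Arc 1: start y=7.020, vy=13.840 → t=3.261, apex=16.783, x_land=31.497, impact vy=-18.146
  bounce: vy ← 0.77·18.146 = 13.972
Arc 2: start y=0.000, vy=13.972 → t=2.849, apex=9.951, x_land=59.015, impact vy=-13.972
  bounce: vy ← 0.77·13.972 = 10.759
Arc 3: start y=0.000, vy=10.759 → t=2.193, apex=5.900, x_land=80.203, impact vy=-10.759
  bounce: vy ← 0.77·10.759 = 8.284
Arc 4: start y=0.000, vy=8.284 → t=1.689, apex=3.498, x_land=96.518, impact vy=-8.284
  bounce: vy ← 0.77·8.284 = 6.379
Arc 5: start y=0.000, vy=6.379 → t=1.300, apex=2.074, x_land=109.081, impact vy=-6.379
  bounce: vy ← 0.77·6.379 = 4.912

1 3.261 16.783 31.497
2 2.849 9.951 59.015
3 2.193 5.900 80.203
4 1.689 3.498 96.518
5 1.300 2.074 109.081
final: 109.081 4.912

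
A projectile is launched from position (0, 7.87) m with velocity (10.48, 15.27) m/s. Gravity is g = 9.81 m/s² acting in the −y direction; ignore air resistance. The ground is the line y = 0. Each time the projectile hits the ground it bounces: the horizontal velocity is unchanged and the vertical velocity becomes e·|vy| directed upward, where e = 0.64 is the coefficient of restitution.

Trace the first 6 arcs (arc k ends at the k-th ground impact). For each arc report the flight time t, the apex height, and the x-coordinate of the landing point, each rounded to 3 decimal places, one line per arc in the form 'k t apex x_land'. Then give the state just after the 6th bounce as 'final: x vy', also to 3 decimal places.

1 3.563 19.754 37.345
2 2.569 8.091 64.265
3 1.644 3.314 81.494
4 1.052 1.358 92.521
5 0.673 0.556 99.578
6 0.431 0.228 104.095
final: 104.095 1.353

Arc 1: start y=7.870, vy=15.270 → t=3.563, apex=19.754, x_land=37.345, impact vy=-19.687
  bounce: vy ← 0.64·19.687 = 12.600
Arc 2: start y=0.000, vy=12.600 → t=2.569, apex=8.091, x_land=64.265, impact vy=-12.600
  bounce: vy ← 0.64·12.600 = 8.064
Arc 3: start y=0.000, vy=8.064 → t=1.644, apex=3.314, x_land=81.494, impact vy=-8.064
  bounce: vy ← 0.64·8.064 = 5.161
Arc 4: start y=0.000, vy=5.161 → t=1.052, apex=1.358, x_land=92.521, impact vy=-5.161
  bounce: vy ← 0.64·5.161 = 3.303
Arc 5: start y=0.000, vy=3.303 → t=0.673, apex=0.556, x_land=99.578, impact vy=-3.303
  bounce: vy ← 0.64·3.303 = 2.114
Arc 6: start y=0.000, vy=2.114 → t=0.431, apex=0.228, x_land=104.095, impact vy=-2.114
  bounce: vy ← 0.64·2.114 = 1.353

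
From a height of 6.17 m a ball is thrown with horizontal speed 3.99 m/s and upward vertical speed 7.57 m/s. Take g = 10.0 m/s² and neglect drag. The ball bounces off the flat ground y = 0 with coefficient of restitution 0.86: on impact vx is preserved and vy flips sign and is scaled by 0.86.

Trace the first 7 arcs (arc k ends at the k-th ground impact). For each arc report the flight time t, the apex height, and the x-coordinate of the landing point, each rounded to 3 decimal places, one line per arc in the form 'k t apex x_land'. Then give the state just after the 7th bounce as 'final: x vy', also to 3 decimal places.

Arc 1: start y=6.170, vy=7.570 → t=2.101, apex=9.035, x_land=8.384, impact vy=-13.443
  bounce: vy ← 0.86·13.443 = 11.561
Arc 2: start y=0.000, vy=11.561 → t=2.312, apex=6.682, x_land=17.609, impact vy=-11.561
  bounce: vy ← 0.86·11.561 = 9.942
Arc 3: start y=0.000, vy=9.942 → t=1.988, apex=4.942, x_land=25.543, impact vy=-9.942
  bounce: vy ← 0.86·9.942 = 8.550
Arc 4: start y=0.000, vy=8.550 → t=1.710, apex=3.655, x_land=32.366, impact vy=-8.550
  bounce: vy ← 0.86·8.550 = 7.353
Arc 5: start y=0.000, vy=7.353 → t=1.471, apex=2.704, x_land=38.234, impact vy=-7.353
  bounce: vy ← 0.86·7.353 = 6.324
Arc 6: start y=0.000, vy=6.324 → t=1.265, apex=2.000, x_land=43.281, impact vy=-6.324
  bounce: vy ← 0.86·6.324 = 5.438
Arc 7: start y=0.000, vy=5.438 → t=1.088, apex=1.479, x_land=47.621, impact vy=-5.438
  bounce: vy ← 0.86·5.438 = 4.677

1 2.101 9.035 8.384
2 2.312 6.682 17.609
3 1.988 4.942 25.543
4 1.710 3.655 32.366
5 1.471 2.704 38.234
6 1.265 2.000 43.281
7 1.088 1.479 47.621
final: 47.621 4.677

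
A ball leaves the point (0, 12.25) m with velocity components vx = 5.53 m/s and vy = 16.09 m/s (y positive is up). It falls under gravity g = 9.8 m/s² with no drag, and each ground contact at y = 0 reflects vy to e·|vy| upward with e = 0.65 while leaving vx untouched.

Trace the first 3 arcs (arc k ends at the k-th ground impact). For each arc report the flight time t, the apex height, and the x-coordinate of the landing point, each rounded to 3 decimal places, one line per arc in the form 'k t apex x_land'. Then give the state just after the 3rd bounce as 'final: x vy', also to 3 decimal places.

Arc 1: start y=12.250, vy=16.090 → t=3.921, apex=25.459, x_land=21.684, impact vy=-22.338
  bounce: vy ← 0.65·22.338 = 14.520
Arc 2: start y=0.000, vy=14.520 → t=2.963, apex=10.756, x_land=38.071, impact vy=-14.520
  bounce: vy ← 0.65·14.520 = 9.438
Arc 3: start y=0.000, vy=9.438 → t=1.926, apex=4.545, x_land=48.722, impact vy=-9.438
  bounce: vy ← 0.65·9.438 = 6.135

1 3.921 25.459 21.684
2 2.963 10.756 38.071
3 1.926 4.545 48.722
final: 48.722 6.135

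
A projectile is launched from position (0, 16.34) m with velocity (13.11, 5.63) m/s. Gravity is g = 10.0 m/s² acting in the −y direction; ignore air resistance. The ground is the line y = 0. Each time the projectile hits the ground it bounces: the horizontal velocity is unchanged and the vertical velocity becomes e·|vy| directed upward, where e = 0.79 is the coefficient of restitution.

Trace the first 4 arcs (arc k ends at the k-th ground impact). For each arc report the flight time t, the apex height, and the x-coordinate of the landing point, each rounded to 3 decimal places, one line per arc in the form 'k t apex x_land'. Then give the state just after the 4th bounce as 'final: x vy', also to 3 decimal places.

1 2.456 17.925 32.203
2 2.992 11.187 71.423
3 2.363 6.982 102.406
4 1.867 4.357 126.883
final: 126.883 7.375

Arc 1: start y=16.340, vy=5.630 → t=2.456, apex=17.925, x_land=32.203, impact vy=-18.934
  bounce: vy ← 0.79·18.934 = 14.958
Arc 2: start y=0.000, vy=14.958 → t=2.992, apex=11.187, x_land=71.423, impact vy=-14.958
  bounce: vy ← 0.79·14.958 = 11.817
Arc 3: start y=0.000, vy=11.817 → t=2.363, apex=6.982, x_land=102.406, impact vy=-11.817
  bounce: vy ← 0.79·11.817 = 9.335
Arc 4: start y=0.000, vy=9.335 → t=1.867, apex=4.357, x_land=126.883, impact vy=-9.335
  bounce: vy ← 0.79·9.335 = 7.375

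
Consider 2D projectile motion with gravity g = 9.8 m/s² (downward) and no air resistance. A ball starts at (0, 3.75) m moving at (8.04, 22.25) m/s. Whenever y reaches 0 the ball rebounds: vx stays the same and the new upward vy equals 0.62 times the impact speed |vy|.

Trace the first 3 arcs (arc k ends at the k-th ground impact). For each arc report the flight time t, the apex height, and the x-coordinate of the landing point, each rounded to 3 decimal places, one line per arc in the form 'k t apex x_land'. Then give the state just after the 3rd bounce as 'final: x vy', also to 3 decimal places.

1 4.704 29.008 37.816
2 3.017 11.151 62.074
3 1.871 4.286 77.113
final: 77.113 5.683

Arc 1: start y=3.750, vy=22.250 → t=4.704, apex=29.008, x_land=37.816, impact vy=-23.845
  bounce: vy ← 0.62·23.845 = 14.784
Arc 2: start y=0.000, vy=14.784 → t=3.017, apex=11.151, x_land=62.074, impact vy=-14.784
  bounce: vy ← 0.62·14.784 = 9.166
Arc 3: start y=0.000, vy=9.166 → t=1.871, apex=4.286, x_land=77.113, impact vy=-9.166
  bounce: vy ← 0.62·9.166 = 5.683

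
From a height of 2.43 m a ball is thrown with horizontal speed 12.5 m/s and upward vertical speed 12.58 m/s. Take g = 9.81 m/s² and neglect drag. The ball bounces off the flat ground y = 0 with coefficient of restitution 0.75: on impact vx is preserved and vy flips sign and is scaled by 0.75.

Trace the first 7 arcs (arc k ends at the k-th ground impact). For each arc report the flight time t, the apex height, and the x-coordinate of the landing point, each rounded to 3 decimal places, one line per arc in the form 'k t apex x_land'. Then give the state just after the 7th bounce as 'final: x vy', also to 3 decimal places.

Arc 1: start y=2.430, vy=12.580 → t=2.745, apex=10.496, x_land=34.315, impact vy=-14.350
  bounce: vy ← 0.75·14.350 = 10.763
Arc 2: start y=0.000, vy=10.763 → t=2.194, apex=5.904, x_land=61.743, impact vy=-10.763
  bounce: vy ← 0.75·10.763 = 8.072
Arc 3: start y=0.000, vy=8.072 → t=1.646, apex=3.321, x_land=82.314, impact vy=-8.072
  bounce: vy ← 0.75·8.072 = 6.054
Arc 4: start y=0.000, vy=6.054 → t=1.234, apex=1.868, x_land=97.742, impact vy=-6.054
  bounce: vy ← 0.75·6.054 = 4.541
Arc 5: start y=0.000, vy=4.541 → t=0.926, apex=1.051, x_land=109.314, impact vy=-4.541
  bounce: vy ← 0.75·4.541 = 3.405
Arc 6: start y=0.000, vy=3.405 → t=0.694, apex=0.591, x_land=117.992, impact vy=-3.405
  bounce: vy ← 0.75·3.405 = 2.554
Arc 7: start y=0.000, vy=2.554 → t=0.521, apex=0.332, x_land=124.501, impact vy=-2.554
  bounce: vy ← 0.75·2.554 = 1.916

1 2.745 10.496 34.315
2 2.194 5.904 61.743
3 1.646 3.321 82.314
4 1.234 1.868 97.742
5 0.926 1.051 109.314
6 0.694 0.591 117.992
7 0.521 0.332 124.501
final: 124.501 1.916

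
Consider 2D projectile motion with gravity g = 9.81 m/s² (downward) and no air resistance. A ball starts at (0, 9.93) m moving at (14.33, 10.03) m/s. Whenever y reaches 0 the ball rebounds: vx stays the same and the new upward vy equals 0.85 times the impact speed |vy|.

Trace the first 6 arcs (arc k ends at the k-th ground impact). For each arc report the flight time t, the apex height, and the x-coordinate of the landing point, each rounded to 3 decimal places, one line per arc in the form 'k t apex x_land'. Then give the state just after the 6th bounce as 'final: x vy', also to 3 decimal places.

1 2.775 15.057 39.759
2 2.979 10.879 82.441
3 2.532 7.860 118.722
4 2.152 5.679 149.560
5 1.829 4.103 175.772
6 1.555 2.964 198.053
final: 198.053 6.482

Arc 1: start y=9.930, vy=10.030 → t=2.775, apex=15.057, x_land=39.759, impact vy=-17.188
  bounce: vy ← 0.85·17.188 = 14.610
Arc 2: start y=0.000, vy=14.610 → t=2.979, apex=10.879, x_land=82.441, impact vy=-14.610
  bounce: vy ← 0.85·14.610 = 12.418
Arc 3: start y=0.000, vy=12.418 → t=2.532, apex=7.860, x_land=118.722, impact vy=-12.418
  bounce: vy ← 0.85·12.418 = 10.556
Arc 4: start y=0.000, vy=10.556 → t=2.152, apex=5.679, x_land=149.560, impact vy=-10.556
  bounce: vy ← 0.85·10.556 = 8.972
Arc 5: start y=0.000, vy=8.972 → t=1.829, apex=4.103, x_land=175.772, impact vy=-8.972
  bounce: vy ← 0.85·8.972 = 7.626
Arc 6: start y=0.000, vy=7.626 → t=1.555, apex=2.964, x_land=198.053, impact vy=-7.626
  bounce: vy ← 0.85·7.626 = 6.482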